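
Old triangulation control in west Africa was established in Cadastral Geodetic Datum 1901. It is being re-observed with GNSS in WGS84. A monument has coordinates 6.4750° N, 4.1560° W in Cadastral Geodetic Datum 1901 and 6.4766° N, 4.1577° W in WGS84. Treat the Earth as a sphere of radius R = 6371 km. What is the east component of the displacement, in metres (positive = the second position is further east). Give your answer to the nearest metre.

ΔE = -188 m

Δφ = 6.4766° − 6.4750° = +0.0016°; Δλ = -4.1577° − -4.1560° = -0.0017°.
1° along a meridian = πR/180 = 111195 m.
ΔN = Δφ × 111195 = 177.9 m; ΔE = Δλ × 111195 × cos(6.4750°) = -0.0017 × 111195 × 0.993621 = -187.8 m.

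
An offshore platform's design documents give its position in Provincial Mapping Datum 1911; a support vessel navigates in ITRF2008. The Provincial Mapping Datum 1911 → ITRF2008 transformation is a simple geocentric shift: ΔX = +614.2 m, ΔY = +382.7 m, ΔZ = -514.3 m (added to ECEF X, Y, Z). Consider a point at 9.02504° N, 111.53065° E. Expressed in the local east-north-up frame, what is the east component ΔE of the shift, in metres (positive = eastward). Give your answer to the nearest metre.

ΔE = -712 m

The local east axis at (φ, λ) is (−sin λ, cos λ, 0), so ΔE = −sin(111.53065°)·614.2 + cos(111.53065°)·382.7 = -711.79 m.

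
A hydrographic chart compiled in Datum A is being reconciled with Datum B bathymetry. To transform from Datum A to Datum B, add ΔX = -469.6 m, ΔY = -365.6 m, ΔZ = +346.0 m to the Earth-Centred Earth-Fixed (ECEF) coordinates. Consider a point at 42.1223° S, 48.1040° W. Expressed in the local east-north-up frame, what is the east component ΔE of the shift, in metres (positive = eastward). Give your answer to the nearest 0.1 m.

The local east axis at (φ, λ) is (−sin λ, cos λ, 0), so ΔE = −sin(-48.1040°)·(-469.6) + cos(-48.1040°)·(-365.6) = -593.69 m.

ΔE = -593.7 m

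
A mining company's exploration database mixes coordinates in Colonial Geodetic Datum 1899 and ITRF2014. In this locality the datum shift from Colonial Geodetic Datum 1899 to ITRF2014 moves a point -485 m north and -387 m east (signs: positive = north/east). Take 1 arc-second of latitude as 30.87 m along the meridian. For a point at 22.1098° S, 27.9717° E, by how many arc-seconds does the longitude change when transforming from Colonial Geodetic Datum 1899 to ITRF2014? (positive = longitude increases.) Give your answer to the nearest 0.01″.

Δλ = -13.53″

At latitude -22.1098°, cos φ = 0.926464.
1″ of longitude at this latitude = 30.87 × cos φ = 28.6000 m, so Δλ = -387.0 / 28.6000 = -13.531″.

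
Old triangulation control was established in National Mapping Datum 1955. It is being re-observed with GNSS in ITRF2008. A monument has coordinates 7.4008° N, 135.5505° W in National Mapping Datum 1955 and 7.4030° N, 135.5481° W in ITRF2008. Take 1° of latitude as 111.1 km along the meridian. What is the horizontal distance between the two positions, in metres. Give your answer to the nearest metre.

360 m

Δφ = 7.4030° − 7.4008° = +0.0022°; Δλ = -135.5481° − -135.5505° = +0.0024°.
ΔN = Δφ × 111100 = 244.4 m; ΔE = Δλ × 111100 × cos(7.4008°) = +0.0024 × 111100 × 0.991669 = 264.4 m.
Distance = √(ΔE² + ΔN²) = √(264.4² + 244.4²) = 360.1 m.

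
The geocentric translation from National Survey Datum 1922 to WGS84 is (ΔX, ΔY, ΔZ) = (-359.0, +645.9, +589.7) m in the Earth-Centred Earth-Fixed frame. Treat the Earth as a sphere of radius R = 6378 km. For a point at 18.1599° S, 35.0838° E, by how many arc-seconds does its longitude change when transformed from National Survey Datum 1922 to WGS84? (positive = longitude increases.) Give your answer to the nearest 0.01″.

sin φ = -0.311670, cos φ = 0.950190, sin λ = 0.574774, cos λ = 0.818312.
East component: ΔE = −sin λ·ΔX + cos λ·ΔY = −(0.574774)(-359.0) + (0.818312)(645.9) = 734.89 m.
1° of latitude spans πR/180 = 111317 m; at latitude φ, 1° of longitude spans that × cos φ = 105772.4 m, so Δλ = 734.89 / 105772.4 × 3600 = 25.012″.

Δλ = 25.01″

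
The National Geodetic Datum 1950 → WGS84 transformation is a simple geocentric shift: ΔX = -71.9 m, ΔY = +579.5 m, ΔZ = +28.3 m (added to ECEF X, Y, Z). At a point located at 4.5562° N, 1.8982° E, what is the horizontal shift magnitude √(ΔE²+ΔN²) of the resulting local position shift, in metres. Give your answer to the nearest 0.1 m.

582.5 m

The local east axis at (φ, λ) is (−sin λ, cos λ, 0), so ΔE = −sin(1.8982°)·(-71.9) + cos(1.8982°)·579.5 = 581.56 m.
The local north axis is (−sin φ cos λ, −sin φ sin λ, cos φ), giving ΔN = 5.708 − 1.525 + 28.211 = 32.39 m.
Horizontal magnitude = √(ΔE² + ΔN²) = √(581.56² + 32.39²) = 582.47 m.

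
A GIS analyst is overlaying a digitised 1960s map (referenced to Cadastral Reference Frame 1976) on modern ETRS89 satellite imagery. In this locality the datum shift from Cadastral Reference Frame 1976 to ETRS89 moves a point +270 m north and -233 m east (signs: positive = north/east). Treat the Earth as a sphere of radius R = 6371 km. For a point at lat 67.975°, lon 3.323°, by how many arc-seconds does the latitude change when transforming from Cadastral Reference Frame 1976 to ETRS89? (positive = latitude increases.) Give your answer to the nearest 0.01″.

On a sphere of radius R, 1 rad of latitude = R, so Δφ = ΔN / R = 270.0 / 6371000 = 4.2380e-05 rad = 8.741″.

Δφ = 8.74″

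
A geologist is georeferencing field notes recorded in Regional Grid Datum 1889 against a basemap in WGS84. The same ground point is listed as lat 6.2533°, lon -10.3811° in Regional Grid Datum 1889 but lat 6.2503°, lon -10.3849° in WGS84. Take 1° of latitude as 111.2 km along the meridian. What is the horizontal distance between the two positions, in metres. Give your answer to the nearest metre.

Δφ = 6.2503° − 6.2533° = -0.0030°; Δλ = -10.3849° − -10.3811° = -0.0038°.
ΔN = Δφ × 111200 = -333.6 m; ΔE = Δλ × 111200 × cos(6.2533°) = -0.0038 × 111200 × 0.994050 = -420.0 m.
Distance = √(ΔE² + ΔN²) = √((-420.0)² + (-333.6)²) = 536.4 m.

536 m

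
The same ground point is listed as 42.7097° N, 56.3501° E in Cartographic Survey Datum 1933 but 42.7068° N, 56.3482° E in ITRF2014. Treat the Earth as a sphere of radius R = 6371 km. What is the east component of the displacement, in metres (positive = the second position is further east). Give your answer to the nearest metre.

Δφ = 42.7068° − 42.7097° = -0.0029°; Δλ = 56.3482° − 56.3501° = -0.0019°.
1° along a meridian = πR/180 = 111195 m.
ΔN = Δφ × 111195 = -322.5 m; ΔE = Δλ × 111195 × cos(42.7097°) = -0.0019 × 111195 × 0.734800 = -155.2 m.

ΔE = -155 m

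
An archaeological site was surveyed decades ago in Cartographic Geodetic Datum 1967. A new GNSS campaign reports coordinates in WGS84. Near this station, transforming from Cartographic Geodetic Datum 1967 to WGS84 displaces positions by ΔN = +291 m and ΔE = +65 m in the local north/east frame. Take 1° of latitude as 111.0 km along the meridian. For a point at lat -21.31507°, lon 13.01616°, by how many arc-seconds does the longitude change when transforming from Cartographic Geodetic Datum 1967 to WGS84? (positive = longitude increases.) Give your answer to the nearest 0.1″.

At latitude -21.31507°, cos φ = 0.931596.
1° of longitude at this latitude = 111.0 × cos φ = 103.41 km, so Δλ = 65.0 / 103407.1 = 0.0006286° = 2.263″.

Δλ = 2.3″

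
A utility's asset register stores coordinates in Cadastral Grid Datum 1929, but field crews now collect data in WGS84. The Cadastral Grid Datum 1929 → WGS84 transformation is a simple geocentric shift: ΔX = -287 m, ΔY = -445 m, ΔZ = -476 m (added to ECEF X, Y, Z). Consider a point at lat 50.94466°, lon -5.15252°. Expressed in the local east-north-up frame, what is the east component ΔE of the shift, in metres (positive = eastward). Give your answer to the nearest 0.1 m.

The local east axis at (φ, λ) is (−sin λ, cos λ, 0), so ΔE = −sin(-5.15252°)·(-287) + cos(-5.15252°)·(-445) = -468.98 m.

ΔE = -469.0 m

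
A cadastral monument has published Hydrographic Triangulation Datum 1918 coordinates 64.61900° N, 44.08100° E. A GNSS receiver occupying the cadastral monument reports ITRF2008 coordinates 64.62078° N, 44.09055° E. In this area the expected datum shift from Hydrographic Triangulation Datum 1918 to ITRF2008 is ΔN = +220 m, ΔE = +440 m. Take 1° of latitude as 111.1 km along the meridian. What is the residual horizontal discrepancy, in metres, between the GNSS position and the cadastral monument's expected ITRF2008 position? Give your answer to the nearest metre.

Observed coordinate differences: Δφ = +0.00178°, Δλ = +0.00955°.
Converting to metres (1° lat = 111100 m, cos φ = 0.428636): observed ΔN = 197.8 m, observed ΔE = 454.8 m.
Subtracting the expected shift leaves a residual of 197.8 − (220) = -22.2 m north and 454.8 − (440) = 14.8 m east.
Residual distance = √((-22.2)² + 14.8²) = 26.7 m.

27 m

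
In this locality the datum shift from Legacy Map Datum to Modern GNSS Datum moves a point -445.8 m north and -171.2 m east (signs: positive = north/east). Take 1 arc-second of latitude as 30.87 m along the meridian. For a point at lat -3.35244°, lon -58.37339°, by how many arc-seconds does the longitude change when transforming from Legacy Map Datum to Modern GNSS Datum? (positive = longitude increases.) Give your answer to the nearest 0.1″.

Δλ = -5.6″

At latitude -3.35244°, cos φ = 0.998289.
1″ of longitude at this latitude = 30.87 × cos φ = 30.8172 m, so Δλ = -171.2 / 30.8172 = -5.555″.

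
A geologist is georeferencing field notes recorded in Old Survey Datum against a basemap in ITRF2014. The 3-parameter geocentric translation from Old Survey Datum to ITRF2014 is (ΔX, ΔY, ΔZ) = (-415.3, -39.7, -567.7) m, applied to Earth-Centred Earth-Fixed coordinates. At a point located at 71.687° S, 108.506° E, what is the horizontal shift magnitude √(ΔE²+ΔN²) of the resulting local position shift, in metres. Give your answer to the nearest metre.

The local east axis at (φ, λ) is (−sin λ, cos λ, 0), so ΔE = −sin(108.506°)·(-415.3) + cos(108.506°)·(-39.7) = 406.43 m.
The local north axis is (−sin φ cos λ, −sin φ sin λ, cos φ), giving ΔN = 125.142 − 35.740 − 178.376 = -88.97 m.
Horizontal magnitude = √(ΔE² + ΔN²) = √(406.43² + (-88.97)²) = 416.05 m.

416 m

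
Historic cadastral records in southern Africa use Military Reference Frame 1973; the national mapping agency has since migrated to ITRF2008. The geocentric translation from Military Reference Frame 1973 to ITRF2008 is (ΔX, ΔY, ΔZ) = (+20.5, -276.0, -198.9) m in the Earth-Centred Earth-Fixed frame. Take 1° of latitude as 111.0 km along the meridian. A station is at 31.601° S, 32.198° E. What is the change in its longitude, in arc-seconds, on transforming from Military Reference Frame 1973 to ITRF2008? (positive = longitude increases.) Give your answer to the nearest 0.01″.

Δλ = -9.31″

sin φ = -0.524001, cos φ = 0.851718, sin λ = 0.532847, cos λ = 0.846212.
East component: ΔE = −sin λ·ΔX + cos λ·ΔY = −(0.532847)(20.5) + (0.846212)(-276.0) = -244.48 m.
1° of latitude spans 111000 m; at latitude φ, 1° of longitude spans that × cos φ = 94540.7 m, so Δλ = -244.48 / 94540.7 × 3600 = -9.309″.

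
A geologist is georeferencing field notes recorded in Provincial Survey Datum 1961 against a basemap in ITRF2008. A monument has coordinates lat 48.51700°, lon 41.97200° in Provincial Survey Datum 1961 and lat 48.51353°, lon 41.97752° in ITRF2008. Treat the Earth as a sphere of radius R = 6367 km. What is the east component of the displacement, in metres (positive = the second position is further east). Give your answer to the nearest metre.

ΔE = 406 m

Δφ = 48.51353° − 48.51700° = -0.00347°; Δλ = 41.97752° − 41.97200° = +0.00552°.
1° along a meridian = πR/180 = 111125 m.
ΔN = Δφ × 111125 = -385.6 m; ΔE = Δλ × 111125 × cos(48.51700°) = +0.00552 × 111125 × 0.662398 = 406.3 m.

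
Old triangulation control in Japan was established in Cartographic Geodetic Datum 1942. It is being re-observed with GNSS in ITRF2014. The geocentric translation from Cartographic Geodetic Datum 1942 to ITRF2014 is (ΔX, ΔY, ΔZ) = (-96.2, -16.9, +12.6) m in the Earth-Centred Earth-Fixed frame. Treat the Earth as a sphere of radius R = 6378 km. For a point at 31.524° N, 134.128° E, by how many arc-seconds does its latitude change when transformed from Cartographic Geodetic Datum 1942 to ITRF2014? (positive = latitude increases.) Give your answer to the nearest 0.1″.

sin φ = 0.522856, cos φ = 0.852421, sin λ = 0.717786, cos λ = -0.696264.
North component: ΔN = −sin φ cos λ·ΔX − sin φ sin λ·ΔY + cos φ·ΔZ = −(0.522856)(-0.696264)(-96.2) − (0.522856)(0.717786)(-16.9) + (0.852421)(12.6) = -17.94 m.
1° of latitude spans πR/180 = 111317 m, so Δφ = -17.94 / 111317 × 3600 = -0.580″.

Δφ = -0.6″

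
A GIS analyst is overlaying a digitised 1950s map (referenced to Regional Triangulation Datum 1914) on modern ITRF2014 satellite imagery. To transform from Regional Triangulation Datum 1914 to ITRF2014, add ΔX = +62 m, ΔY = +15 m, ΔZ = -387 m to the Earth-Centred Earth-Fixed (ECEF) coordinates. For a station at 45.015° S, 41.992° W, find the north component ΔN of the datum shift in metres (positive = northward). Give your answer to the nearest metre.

At φ = -45.015°, λ = -41.992°: sin φ = -0.707292, cos φ = 0.706922, sin λ = -0.669027, cos λ = 0.743238.
ΔN = −sin φ cos λ·ΔX − sin φ sin λ·ΔY + cos φ·ΔZ = −(-0.707292)(0.743238)(62) − (-0.707292)(-0.669027)(15) + (0.706922)(-387) = -248.08 m.

ΔN = -248 m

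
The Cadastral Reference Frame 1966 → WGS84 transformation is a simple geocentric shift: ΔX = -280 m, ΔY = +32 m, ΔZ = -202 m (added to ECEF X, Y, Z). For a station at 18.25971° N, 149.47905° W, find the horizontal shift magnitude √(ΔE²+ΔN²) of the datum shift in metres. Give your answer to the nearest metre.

The local east axis at (φ, λ) is (−sin λ, cos λ, 0), so ΔE = −sin(-149.47905°)·(-280) + cos(-149.47905°)·32 = -169.77 m.
The local north axis is (−sin φ cos λ, −sin φ sin λ, cos φ), giving ΔN = -75.575 + 5.092 − 191.829 = -262.31 m.
Horizontal magnitude = √(ΔE² + ΔN²) = √((-169.77)² + (-262.31)²) = 312.45 m.

312 m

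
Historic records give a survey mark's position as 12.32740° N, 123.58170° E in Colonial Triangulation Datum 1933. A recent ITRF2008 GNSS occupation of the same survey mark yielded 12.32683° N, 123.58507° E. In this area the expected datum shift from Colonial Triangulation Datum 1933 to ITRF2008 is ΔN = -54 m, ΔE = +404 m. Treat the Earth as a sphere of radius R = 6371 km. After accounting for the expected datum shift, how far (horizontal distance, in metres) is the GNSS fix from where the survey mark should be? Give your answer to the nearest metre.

Observed coordinate differences: Δφ = -0.00057°, Δλ = +0.00337°.
Converting to metres (1° lat = 111195 m, cos φ = 0.976944): observed ΔN = -63.4 m, observed ΔE = 366.1 m.
Subtracting the expected shift leaves a residual of -63.4 − (-54) = -9.4 m north and 366.1 − (404) = -37.9 m east.
Residual distance = √((-9.4)² + (-37.9)²) = 39.1 m.

39 m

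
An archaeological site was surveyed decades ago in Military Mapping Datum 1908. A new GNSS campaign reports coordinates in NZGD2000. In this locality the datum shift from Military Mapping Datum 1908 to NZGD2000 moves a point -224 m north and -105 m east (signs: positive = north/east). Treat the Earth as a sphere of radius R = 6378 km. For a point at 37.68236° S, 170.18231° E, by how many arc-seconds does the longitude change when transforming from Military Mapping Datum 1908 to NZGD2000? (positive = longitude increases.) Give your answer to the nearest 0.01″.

At latitude -37.68236°, cos φ = 0.791412.
One radian of longitude at latitude φ spans R cos φ, so Δλ = ΔE / (R cos φ) = -105.0 / (6378000 × 0.791412) = -2.0802e-05 rad = -4.291″.

Δλ = -4.29″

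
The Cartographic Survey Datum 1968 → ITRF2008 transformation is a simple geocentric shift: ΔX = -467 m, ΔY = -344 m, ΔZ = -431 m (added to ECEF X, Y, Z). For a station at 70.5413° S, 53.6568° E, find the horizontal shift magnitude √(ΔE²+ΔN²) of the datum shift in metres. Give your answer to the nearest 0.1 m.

687.7 m

The local east axis at (φ, λ) is (−sin λ, cos λ, 0), so ΔE = −sin(53.6568°)·(-467) + cos(53.6568°)·(-344) = 172.30 m.
The local north axis is (−sin φ cos λ, −sin φ sin λ, cos φ), giving ΔN = -260.946 − 261.259 − 143.578 = -665.78 m.
Horizontal magnitude = √(ΔE² + ΔN²) = √(172.30² + (-665.78)²) = 687.72 m.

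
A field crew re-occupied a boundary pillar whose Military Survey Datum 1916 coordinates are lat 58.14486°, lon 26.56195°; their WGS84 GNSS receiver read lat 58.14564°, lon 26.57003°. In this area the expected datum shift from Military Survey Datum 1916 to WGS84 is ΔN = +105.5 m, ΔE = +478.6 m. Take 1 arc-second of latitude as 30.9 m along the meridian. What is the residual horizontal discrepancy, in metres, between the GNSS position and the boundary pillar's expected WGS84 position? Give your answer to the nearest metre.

19 m

Observed coordinate differences: Δφ = +0.00078°, Δλ = +0.00808°.
Converting to metres (1° lat = 111240 m, cos φ = 0.527773): observed ΔN = 86.8 m, observed ΔE = 474.4 m.
Subtracting the expected shift leaves a residual of 86.8 − (105.5) = -18.7 m north and 474.4 − (478.6) = -4.2 m east.
Residual distance = √((-18.7)² + (-4.2)²) = 19.2 m.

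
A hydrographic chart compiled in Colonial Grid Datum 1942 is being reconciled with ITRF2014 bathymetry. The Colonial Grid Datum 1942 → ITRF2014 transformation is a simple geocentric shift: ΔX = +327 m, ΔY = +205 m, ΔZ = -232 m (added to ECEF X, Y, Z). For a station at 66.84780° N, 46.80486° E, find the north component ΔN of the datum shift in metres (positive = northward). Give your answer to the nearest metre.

At φ = 66.84780°, λ = 46.80486°: sin φ = 0.919464, cos φ = 0.393175, sin λ = 0.729027, cos λ = 0.684485.
ΔN = −sin φ cos λ·ΔX − sin φ sin λ·ΔY + cos φ·ΔZ = −(0.919464)(0.684485)(327) − (0.919464)(0.729027)(205) + (0.393175)(-232) = -434.43 m.

ΔN = -434 m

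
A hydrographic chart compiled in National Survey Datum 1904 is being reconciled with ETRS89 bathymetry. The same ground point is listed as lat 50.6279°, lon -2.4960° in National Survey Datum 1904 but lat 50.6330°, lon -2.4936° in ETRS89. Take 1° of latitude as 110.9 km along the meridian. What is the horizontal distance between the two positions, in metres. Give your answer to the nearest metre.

Δφ = 50.6330° − 50.6279° = +0.0051°; Δλ = -2.4936° − -2.4960° = +0.0024°.
ΔN = Δφ × 110900 = 565.6 m; ΔE = Δλ × 110900 × cos(50.6279°) = +0.0024 × 110900 × 0.634354 = 168.8 m.
Distance = √(ΔE² + ΔN²) = √(168.8² + 565.6²) = 590.3 m.

590 m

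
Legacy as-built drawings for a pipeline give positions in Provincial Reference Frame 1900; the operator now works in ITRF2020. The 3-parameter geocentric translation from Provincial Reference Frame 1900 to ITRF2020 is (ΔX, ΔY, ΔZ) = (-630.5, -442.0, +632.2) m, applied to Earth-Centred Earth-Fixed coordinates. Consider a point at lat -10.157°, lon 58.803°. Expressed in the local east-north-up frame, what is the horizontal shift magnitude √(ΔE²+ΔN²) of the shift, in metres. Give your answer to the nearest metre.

The local east axis at (φ, λ) is (−sin λ, cos λ, 0), so ΔE = −sin(58.803°)·(-630.5) + cos(58.803°)·(-442.0) = 310.38 m.
The local north axis is (−sin φ cos λ, −sin φ sin λ, cos φ), giving ΔN = -57.592 − 66.673 + 622.292 = 498.03 m.
Horizontal magnitude = √(ΔE² + ΔN²) = √(310.38² + 498.03²) = 586.83 m.

587 m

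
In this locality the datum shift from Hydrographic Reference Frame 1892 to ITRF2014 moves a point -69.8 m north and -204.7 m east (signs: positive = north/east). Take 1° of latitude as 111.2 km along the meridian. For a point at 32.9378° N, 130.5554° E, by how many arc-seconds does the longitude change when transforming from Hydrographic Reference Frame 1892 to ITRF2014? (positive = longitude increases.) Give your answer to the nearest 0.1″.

Δλ = -7.9″

At latitude 32.9378°, cos φ = 0.839261.
1° of longitude at this latitude = 111.2 × cos φ = 93.33 km, so Δλ = -204.7 / 93325.9 = -0.0021934° = -7.896″.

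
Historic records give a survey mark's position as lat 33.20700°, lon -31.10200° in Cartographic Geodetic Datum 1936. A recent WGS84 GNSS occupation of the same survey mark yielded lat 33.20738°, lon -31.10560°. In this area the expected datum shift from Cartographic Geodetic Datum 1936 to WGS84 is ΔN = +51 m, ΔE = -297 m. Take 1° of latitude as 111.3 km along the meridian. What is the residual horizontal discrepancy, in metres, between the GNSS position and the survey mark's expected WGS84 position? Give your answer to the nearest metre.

Observed coordinate differences: Δφ = +0.00038°, Δλ = -0.00360°.
Converting to metres (1° lat = 111300 m, cos φ = 0.836697): observed ΔN = 42.3 m, observed ΔE = -335.2 m.
Subtracting the expected shift leaves a residual of 42.3 − (51) = -8.7 m north and -335.2 − (-297) = -38.2 m east.
Residual distance = √((-8.7)² + (-38.2)²) = 39.2 m.

39 m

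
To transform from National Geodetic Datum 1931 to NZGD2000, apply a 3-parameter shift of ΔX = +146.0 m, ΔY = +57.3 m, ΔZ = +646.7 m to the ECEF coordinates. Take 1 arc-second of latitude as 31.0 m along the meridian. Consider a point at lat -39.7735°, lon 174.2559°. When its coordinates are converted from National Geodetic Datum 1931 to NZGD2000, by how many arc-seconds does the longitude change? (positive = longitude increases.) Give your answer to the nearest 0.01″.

sin φ = -0.639754, cos φ = 0.768579, sin λ = 0.100086, cos λ = -0.994979.
East component: ΔE = −sin λ·ΔX + cos λ·ΔY = −(0.100086)(146.0) + (-0.994979)(57.3) = -71.62 m.
1° of latitude spans 3600 × 31.00 = 111600 m; at latitude φ, 1° of longitude spans that × cos φ = 85773.5 m, so Δλ = -71.62 / 85773.5 × 3600 = -3.006″.

Δλ = -3.01″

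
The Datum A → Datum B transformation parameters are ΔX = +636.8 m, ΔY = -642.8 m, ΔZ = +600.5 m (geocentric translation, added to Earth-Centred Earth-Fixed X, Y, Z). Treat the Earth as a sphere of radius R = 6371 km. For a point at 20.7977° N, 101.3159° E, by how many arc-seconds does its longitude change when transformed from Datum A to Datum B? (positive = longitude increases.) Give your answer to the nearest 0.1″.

Δλ = -17.3″

sin φ = 0.355069, cos φ = 0.934840, sin λ = 0.980560, cos λ = -0.196218.
East component: ΔE = −sin λ·ΔX + cos λ·ΔY = −(0.980560)(636.8) + (-0.196218)(-642.8) = -498.29 m.
1° of latitude spans πR/180 = 111195 m; at latitude φ, 1° of longitude spans that × cos φ = 103949.5 m, so Δλ = -498.29 / 103949.5 × 3600 = -17.257″.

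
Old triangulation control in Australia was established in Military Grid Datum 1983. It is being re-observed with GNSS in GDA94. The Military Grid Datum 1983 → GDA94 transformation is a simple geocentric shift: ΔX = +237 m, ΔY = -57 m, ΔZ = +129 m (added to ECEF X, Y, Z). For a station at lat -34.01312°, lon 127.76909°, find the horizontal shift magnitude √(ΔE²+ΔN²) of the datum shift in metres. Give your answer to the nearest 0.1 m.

The local east axis at (φ, λ) is (−sin λ, cos λ, 0), so ΔE = −sin(127.76909°)·237 + cos(127.76909°)·(-57) = -152.43 m.
The local north axis is (−sin φ cos λ, −sin φ sin λ, cos φ), giving ΔN = -81.199 − 25.204 + 106.929 = 0.53 m.
Horizontal magnitude = √(ΔE² + ΔN²) = √((-152.43)² + 0.53²) = 152.43 m.

152.4 m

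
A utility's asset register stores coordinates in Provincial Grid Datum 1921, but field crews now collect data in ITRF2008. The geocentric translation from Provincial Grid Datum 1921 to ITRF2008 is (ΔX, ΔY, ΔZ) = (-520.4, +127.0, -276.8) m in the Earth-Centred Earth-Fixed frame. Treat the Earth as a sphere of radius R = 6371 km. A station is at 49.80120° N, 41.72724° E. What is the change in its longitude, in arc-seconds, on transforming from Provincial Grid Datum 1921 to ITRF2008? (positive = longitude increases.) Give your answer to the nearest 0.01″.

Δλ = 22.13″

sin φ = 0.763810, cos φ = 0.645442, sin λ = 0.665585, cos λ = 0.746322.
East component: ΔE = −sin λ·ΔX + cos λ·ΔY = −(0.665585)(-520.4) + (0.746322)(127.0) = 441.15 m.
1° of latitude spans πR/180 = 111195 m; at latitude φ, 1° of longitude spans that × cos φ = 71769.8 m, so Δλ = 441.15 / 71769.8 × 3600 = 22.128″.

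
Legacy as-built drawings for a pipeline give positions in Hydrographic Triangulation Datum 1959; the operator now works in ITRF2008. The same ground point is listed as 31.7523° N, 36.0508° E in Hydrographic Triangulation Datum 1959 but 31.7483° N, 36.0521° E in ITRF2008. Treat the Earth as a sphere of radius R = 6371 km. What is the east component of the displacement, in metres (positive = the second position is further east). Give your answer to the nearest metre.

ΔE = 123 m

Δφ = 31.7483° − 31.7523° = -0.0040°; Δλ = 36.0521° − 36.0508° = +0.0013°.
1° along a meridian = πR/180 = 111195 m.
ΔN = Δφ × 111195 = -444.8 m; ΔE = Δλ × 111195 × cos(31.7523°) = +0.0013 × 111195 × 0.850331 = 122.9 m.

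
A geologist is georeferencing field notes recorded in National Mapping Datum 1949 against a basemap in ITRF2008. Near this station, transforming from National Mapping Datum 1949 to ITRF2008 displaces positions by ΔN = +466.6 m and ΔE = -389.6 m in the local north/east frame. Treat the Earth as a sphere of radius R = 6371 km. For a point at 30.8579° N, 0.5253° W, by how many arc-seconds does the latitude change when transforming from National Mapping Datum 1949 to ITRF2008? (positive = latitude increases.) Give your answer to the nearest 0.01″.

Δφ = 15.11″

On a sphere of radius R, 1 rad of latitude = R, so Δφ = ΔN / R = 466.6 / 6371000 = 7.3238e-05 rad = 15.106″.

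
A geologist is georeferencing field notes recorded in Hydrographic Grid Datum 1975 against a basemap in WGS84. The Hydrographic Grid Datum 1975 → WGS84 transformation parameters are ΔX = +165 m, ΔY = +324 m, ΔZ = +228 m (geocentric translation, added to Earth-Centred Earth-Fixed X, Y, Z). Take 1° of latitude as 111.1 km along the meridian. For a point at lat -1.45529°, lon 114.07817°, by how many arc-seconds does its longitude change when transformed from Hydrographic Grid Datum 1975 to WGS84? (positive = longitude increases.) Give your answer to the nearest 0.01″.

sin φ = -0.025397, cos φ = 0.999677, sin λ = 0.912990, cos λ = -0.407983.
East component: ΔE = −sin λ·ΔX + cos λ·ΔY = −(0.912990)(165) + (-0.407983)(324) = -282.83 m.
1° of latitude spans 111100 m; at latitude φ, 1° of longitude spans that × cos φ = 111064.2 m, so Δλ = -282.83 / 111064.2 × 3600 = -9.168″.

Δλ = -9.17″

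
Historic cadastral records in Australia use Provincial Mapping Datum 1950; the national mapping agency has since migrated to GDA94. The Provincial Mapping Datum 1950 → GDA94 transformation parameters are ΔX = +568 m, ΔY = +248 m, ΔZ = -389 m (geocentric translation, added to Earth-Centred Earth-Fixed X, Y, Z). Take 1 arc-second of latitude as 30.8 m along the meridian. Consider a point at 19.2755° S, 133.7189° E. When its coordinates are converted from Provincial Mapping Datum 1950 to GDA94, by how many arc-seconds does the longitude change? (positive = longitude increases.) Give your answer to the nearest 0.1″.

Δλ = -20.0″

sin φ = -0.330111, cos φ = 0.943942, sin λ = 0.722739, cos λ = -0.691121.
East component: ΔE = −sin λ·ΔX + cos λ·ΔY = −(0.722739)(568) + (-0.691121)(248) = -581.91 m.
1° of latitude spans 3600 × 30.80 = 110880 m; at latitude φ, 1° of longitude spans that × cos φ = 104664.3 m, so Δλ = -581.91 / 104664.3 × 3600 = -20.015″.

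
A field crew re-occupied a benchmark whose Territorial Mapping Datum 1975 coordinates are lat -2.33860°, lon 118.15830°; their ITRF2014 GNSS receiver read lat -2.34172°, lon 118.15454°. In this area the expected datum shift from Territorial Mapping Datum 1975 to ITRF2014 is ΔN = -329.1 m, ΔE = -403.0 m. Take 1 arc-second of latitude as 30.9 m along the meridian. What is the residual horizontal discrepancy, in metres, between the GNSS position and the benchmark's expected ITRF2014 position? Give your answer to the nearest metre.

Observed coordinate differences: Δφ = -0.00312°, Δλ = -0.00376°.
Converting to metres (1° lat = 111240 m, cos φ = 0.999167): observed ΔN = -347.1 m, observed ΔE = -417.9 m.
Subtracting the expected shift leaves a residual of -347.1 − (-329.1) = -18.0 m north and -417.9 − (-403.0) = -14.9 m east.
Residual distance = √((-18.0)² + (-14.9)²) = 23.4 m.

23 m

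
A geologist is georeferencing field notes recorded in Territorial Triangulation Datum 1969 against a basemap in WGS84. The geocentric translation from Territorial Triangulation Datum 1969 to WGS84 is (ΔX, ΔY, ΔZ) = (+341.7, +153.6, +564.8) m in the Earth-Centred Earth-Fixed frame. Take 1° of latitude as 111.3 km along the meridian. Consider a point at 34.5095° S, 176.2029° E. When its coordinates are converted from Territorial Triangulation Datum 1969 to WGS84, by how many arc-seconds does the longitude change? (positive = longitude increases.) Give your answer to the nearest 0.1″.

Δλ = -6.9″

sin φ = -0.566543, cos φ = 0.824032, sin λ = 0.066223, cos λ = -0.997805.
East component: ΔE = −sin λ·ΔX + cos λ·ΔY = −(0.066223)(341.7) + (-0.997805)(153.6) = -175.89 m.
1° of latitude spans 111300 m; at latitude φ, 1° of longitude spans that × cos φ = 91714.8 m, so Δλ = -175.89 / 91714.8 × 3600 = -6.904″.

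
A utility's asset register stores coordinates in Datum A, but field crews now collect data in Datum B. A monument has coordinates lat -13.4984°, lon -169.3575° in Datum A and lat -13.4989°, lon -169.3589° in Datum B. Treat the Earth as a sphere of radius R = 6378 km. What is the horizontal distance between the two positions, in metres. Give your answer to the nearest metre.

Δφ = -13.4989° − -13.4984° = -0.0005°; Δλ = -169.3589° − -169.3575° = -0.0014°.
1° along a meridian = πR/180 = 111317 m.
ΔN = Δφ × 111317 = -55.7 m; ΔE = Δλ × 111317 × cos(-13.4984°) = -0.0014 × 111317 × 0.972376 = -151.5 m.
Distance = √(ΔE² + ΔN²) = √((-151.5)² + (-55.7)²) = 161.4 m.

161 m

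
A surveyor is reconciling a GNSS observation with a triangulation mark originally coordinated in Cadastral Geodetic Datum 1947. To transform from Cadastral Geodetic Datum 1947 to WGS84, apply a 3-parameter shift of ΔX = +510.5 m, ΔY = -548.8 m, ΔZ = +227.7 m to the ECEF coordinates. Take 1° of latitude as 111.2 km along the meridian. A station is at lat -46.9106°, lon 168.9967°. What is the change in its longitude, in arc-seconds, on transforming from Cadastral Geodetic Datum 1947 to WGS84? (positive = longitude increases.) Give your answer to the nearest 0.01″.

Δλ = 20.91″

sin φ = -0.730289, cos φ = 0.683139, sin λ = 0.190866, cos λ = -0.981616.
East component: ΔE = −sin λ·ΔX + cos λ·ΔY = −(0.190866)(510.5) + (-0.981616)(-548.8) = 441.27 m.
1° of latitude spans 111200 m; at latitude φ, 1° of longitude spans that × cos φ = 75965.0 m, so Δλ = 441.27 / 75965.0 × 3600 = 20.912″.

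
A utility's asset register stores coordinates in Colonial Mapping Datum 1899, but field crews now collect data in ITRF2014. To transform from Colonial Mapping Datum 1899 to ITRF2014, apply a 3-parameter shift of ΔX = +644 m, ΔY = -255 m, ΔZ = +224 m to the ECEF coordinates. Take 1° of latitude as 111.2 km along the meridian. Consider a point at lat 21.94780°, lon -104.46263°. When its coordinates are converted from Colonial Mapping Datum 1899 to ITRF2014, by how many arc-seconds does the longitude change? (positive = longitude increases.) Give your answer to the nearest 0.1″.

sin φ = 0.373762, cos φ = 0.927525, sin λ = -0.968311, cos λ = -0.249748.
East component: ΔE = −sin λ·ΔX + cos λ·ΔY = −(-0.968311)(644) + (-0.249748)(-255) = 687.28 m.
1° of latitude spans 111200 m; at latitude φ, 1° of longitude spans that × cos φ = 103140.8 m, so Δλ = 687.28 / 103140.8 × 3600 = 23.989″.

Δλ = 24.0″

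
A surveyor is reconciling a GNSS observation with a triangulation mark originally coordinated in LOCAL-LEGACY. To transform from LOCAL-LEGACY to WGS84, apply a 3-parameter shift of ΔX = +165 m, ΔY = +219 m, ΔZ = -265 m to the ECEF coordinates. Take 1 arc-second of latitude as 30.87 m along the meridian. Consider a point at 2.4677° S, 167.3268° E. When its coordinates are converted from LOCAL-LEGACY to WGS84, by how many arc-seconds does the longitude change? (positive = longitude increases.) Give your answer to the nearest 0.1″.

Δλ = -8.1″

sin φ = -0.043056, cos φ = 0.999073, sin λ = 0.219390, cos λ = -0.975637.
East component: ΔE = −sin λ·ΔX + cos λ·ΔY = −(0.219390)(165) + (-0.975637)(219) = -249.86 m.
1° of latitude spans 3600 × 30.87 = 111132 m; at latitude φ, 1° of longitude spans that × cos φ = 111028.9 m, so Δλ = -249.86 / 111028.9 × 3600 = -8.102″.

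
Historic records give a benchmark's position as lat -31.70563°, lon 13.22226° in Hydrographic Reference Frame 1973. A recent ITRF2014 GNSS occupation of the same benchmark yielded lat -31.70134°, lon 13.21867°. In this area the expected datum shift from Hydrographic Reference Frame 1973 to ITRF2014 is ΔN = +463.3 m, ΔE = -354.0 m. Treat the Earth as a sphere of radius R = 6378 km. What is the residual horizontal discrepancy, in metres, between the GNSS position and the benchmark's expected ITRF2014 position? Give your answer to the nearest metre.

20 m

Observed coordinate differences: Δφ = +0.00429°, Δλ = -0.00359°.
Converting to metres (1° lat = 111317 m, cos φ = 0.850759): observed ΔN = 477.6 m, observed ΔE = -340.0 m.
Subtracting the expected shift leaves a residual of 477.6 − (463.3) = 14.3 m north and -340.0 − (-354.0) = 14.0 m east.
Residual distance = √(14.3² + 14.0²) = 20.0 m.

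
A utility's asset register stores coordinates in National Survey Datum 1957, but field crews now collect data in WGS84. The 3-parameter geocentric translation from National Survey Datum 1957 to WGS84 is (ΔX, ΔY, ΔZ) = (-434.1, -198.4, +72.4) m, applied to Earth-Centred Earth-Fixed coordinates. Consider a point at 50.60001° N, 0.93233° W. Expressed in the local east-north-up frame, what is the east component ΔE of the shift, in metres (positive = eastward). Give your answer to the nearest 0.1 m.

ΔE = -205.4 m

The local east axis at (φ, λ) is (−sin λ, cos λ, 0), so ΔE = −sin(-0.93233°)·(-434.1) + cos(-0.93233°)·(-198.4) = -205.44 m.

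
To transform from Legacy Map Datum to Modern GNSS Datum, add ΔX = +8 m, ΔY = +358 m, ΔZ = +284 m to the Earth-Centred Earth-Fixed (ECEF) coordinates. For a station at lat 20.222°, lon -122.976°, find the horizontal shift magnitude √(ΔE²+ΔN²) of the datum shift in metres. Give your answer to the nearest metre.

417 m

At φ = 20.222°, λ = -122.976°: sin φ = 0.345659, cos φ = 0.938360, sin λ = -0.838899, cos λ = -0.544288.
ΔE = −sin λ·ΔX + cos λ·ΔY = −(-0.838899)·(8) + (-0.544288)·(358) = -188.14 m.
ΔN = −sin φ cos λ·ΔX − sin φ sin λ·ΔY + cos φ·ΔZ = −(0.345659)(-0.544288)(8) − (0.345659)(-0.838899)(358) + (0.938360)(284) = 371.81 m.
Horizontal magnitude = √(ΔE² + ΔN²) = √((-188.14)² + 371.81²) = 416.70 m.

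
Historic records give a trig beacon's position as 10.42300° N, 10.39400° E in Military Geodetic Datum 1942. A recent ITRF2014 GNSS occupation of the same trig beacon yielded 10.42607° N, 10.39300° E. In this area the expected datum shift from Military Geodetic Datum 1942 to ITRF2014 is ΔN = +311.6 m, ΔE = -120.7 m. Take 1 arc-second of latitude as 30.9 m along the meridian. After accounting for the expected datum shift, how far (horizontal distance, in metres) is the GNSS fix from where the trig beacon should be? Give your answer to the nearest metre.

32 m

Observed coordinate differences: Δφ = +0.00307°, Δλ = -0.00100°.
Converting to metres (1° lat = 111240 m, cos φ = 0.983499): observed ΔN = 341.5 m, observed ΔE = -109.4 m.
Subtracting the expected shift leaves a residual of 341.5 − (311.6) = 29.9 m north and -109.4 − (-120.7) = 11.3 m east.
Residual distance = √(29.9² + 11.3²) = 32.0 m.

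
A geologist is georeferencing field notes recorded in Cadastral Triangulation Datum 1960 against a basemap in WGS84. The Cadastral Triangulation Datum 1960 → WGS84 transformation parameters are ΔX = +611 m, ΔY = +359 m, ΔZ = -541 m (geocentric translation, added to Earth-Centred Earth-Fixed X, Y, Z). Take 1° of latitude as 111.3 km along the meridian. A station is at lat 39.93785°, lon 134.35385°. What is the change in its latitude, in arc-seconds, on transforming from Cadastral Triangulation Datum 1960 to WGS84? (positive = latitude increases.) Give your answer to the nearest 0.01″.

Δφ = -9.88″

sin φ = 0.641956, cos φ = 0.766741, sin λ = 0.715036, cos λ = -0.699088.
North component: ΔN = −sin φ cos λ·ΔX − sin φ sin λ·ΔY + cos φ·ΔZ = −(0.641956)(-0.699088)(611) − (0.641956)(0.715036)(359) + (0.766741)(-541) = -305.39 m.
1° of latitude spans 111300 m, so Δφ = -305.39 / 111300 × 3600 = -9.878″.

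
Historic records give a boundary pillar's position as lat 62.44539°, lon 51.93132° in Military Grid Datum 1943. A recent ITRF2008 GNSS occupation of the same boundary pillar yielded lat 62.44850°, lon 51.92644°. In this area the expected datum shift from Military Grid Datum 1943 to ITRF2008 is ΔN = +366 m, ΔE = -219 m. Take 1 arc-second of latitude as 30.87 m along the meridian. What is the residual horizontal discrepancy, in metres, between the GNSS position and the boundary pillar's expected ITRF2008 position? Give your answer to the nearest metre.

Observed coordinate differences: Δφ = +0.00311°, Δλ = -0.00488°.
Converting to metres (1° lat = 111132 m, cos φ = 0.462594): observed ΔN = 345.6 m, observed ΔE = -250.9 m.
Subtracting the expected shift leaves a residual of 345.6 − (366) = -20.4 m north and -250.9 − (-219) = -31.9 m east.
Residual distance = √((-20.4)² + (-31.9)²) = 37.8 m.

38 m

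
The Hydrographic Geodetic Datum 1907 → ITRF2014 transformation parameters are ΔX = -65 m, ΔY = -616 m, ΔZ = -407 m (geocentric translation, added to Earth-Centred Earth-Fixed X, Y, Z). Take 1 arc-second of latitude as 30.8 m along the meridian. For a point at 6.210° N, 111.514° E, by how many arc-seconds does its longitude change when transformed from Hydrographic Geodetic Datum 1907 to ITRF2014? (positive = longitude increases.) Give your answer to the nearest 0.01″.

sin φ = 0.108173, cos φ = 0.994132, sin λ = 0.930328, cos λ = -0.366729.
East component: ΔE = −sin λ·ΔX + cos λ·ΔY = −(0.930328)(-65) + (-0.366729)(-616) = 286.38 m.
1° of latitude spans 3600 × 30.80 = 110880 m; at latitude φ, 1° of longitude spans that × cos φ = 110229.4 m, so Δλ = 286.38 / 110229.4 × 3600 = 9.353″.

Δλ = 9.35″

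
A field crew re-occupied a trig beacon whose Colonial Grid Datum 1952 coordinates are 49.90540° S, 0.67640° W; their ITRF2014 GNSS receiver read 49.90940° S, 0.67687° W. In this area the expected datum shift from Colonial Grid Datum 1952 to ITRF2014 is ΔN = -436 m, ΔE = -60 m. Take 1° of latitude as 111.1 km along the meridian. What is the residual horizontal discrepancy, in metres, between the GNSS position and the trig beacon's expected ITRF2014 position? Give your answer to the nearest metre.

28 m

Observed coordinate differences: Δφ = -0.00400°, Δλ = -0.00047°.
Converting to metres (1° lat = 111100 m, cos φ = 0.644052): observed ΔN = -444.4 m, observed ΔE = -33.6 m.
Subtracting the expected shift leaves a residual of -444.4 − (-436) = -8.4 m north and -33.6 − (-60) = 26.4 m east.
Residual distance = √((-8.4)² + 26.4²) = 27.7 m.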